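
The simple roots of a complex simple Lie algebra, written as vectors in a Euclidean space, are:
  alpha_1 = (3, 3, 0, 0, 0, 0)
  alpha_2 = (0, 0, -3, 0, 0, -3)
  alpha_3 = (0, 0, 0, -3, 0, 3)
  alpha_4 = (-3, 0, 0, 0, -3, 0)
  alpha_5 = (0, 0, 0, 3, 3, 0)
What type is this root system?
A5

Compute the Cartan integers a_ij = 2(alpha_i, alpha_j)/(alpha_j, alpha_j); the resulting 5x5 Cartan matrix is
[[2, 0, 0, -1, 0], [0, 2, -1, 0, 0], [0, -1, 2, 0, -1], [-1, 0, 0, 2, -1], [0, 0, -1, -1, 2]].
All simple roots have the same length, so the diagram is simply laced. The associated Dynkin diagram is a chain of 5 nodes with single edges (A_5), so the type is A_5 (the algebra sl(6)).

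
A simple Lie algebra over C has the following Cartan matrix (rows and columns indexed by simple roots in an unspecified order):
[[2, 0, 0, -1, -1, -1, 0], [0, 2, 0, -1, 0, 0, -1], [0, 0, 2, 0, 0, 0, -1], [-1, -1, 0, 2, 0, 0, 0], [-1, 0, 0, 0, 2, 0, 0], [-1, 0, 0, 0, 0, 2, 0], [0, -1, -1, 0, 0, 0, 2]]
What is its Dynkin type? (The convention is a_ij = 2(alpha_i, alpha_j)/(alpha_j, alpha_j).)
D_7 (so(14))

The matrix has rank 7 with 2's on the diagonal. Reading the off-diagonal entries as Dynkin edges (a single edge where a_ij = a_ji = -1; a double or triple edge where a_ij * a_ji = 2 or 3), the diagram is a chain of 5 nodes with a fork of two nodes at one end (D_7). One simple-root ordering that puts it in standard form is (alpha_3, alpha_7, alpha_2, alpha_4, alpha_1, alpha_6, alpha_5). So the algebra is type D_7, i.e. so(14).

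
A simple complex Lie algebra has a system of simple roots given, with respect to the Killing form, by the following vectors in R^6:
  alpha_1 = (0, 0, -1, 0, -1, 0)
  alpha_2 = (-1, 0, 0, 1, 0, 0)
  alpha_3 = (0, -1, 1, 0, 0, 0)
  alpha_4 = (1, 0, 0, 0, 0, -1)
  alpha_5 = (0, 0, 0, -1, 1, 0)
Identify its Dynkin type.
Compute the Cartan integers a_ij = 2(alpha_i, alpha_j)/(alpha_j, alpha_j); the resulting 5x5 Cartan matrix is
[[2, 0, -1, 0, -1], [0, 2, 0, -1, -1], [-1, 0, 2, 0, 0], [0, -1, 0, 2, 0], [-1, -1, 0, 0, 2]].
All simple roots have the same length, so the diagram is simply laced. The associated Dynkin diagram is a chain of 5 nodes with single edges (A_5), so the type is A_5 (the algebra sl(6)).

type A_5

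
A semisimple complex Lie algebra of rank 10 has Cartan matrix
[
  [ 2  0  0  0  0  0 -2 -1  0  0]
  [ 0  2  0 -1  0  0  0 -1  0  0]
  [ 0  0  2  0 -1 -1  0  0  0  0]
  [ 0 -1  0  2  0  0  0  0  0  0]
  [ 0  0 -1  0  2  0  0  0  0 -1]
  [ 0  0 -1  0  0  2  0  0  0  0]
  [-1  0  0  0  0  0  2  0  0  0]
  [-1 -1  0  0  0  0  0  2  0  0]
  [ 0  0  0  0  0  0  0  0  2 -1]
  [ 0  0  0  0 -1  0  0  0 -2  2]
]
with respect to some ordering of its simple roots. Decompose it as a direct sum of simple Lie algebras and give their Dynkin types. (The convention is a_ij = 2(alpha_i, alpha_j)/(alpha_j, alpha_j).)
B5 ⊕ B5

The diagram associated to this matrix has two connected components: the simple roots {alpha_1, alpha_2, alpha_4, alpha_7, alpha_8} form a chain of 5 nodes with a double edge at one end; the terminal node there is the unique short simple root (B_5), and {alpha_3, alpha_5, alpha_6, alpha_9, alpha_10} form a chain of 5 nodes with a double edge at one end; the terminal node there is the unique short simple root (B_5). A semisimple Lie algebra decomposes uniquely as the direct sum of simple ideals, one per connected component of its Dynkin diagram, so g ≅ B_5 ⊕ B_5 (dimension 55 + 55 = 110).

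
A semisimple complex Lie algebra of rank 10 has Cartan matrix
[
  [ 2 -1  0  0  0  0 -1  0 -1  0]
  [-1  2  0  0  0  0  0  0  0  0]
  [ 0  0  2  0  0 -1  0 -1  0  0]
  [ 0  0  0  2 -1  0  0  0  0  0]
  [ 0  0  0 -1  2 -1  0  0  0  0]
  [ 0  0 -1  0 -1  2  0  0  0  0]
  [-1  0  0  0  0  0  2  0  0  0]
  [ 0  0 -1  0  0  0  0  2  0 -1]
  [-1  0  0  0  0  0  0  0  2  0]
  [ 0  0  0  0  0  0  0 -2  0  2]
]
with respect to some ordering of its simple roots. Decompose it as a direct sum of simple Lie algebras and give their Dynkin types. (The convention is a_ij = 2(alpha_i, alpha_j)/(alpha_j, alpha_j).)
The diagram associated to this matrix has two connected components: the simple roots {alpha_3, alpha_4, alpha_5, alpha_6, alpha_8, alpha_10} form a chain of 6 nodes with a double edge at one end; the terminal node there is the unique long simple root (C_6), and {alpha_1, alpha_2, alpha_7, alpha_9} form a chain of 2 nodes with a fork of two nodes at one end (D_4). A semisimple Lie algebra decomposes uniquely as the direct sum of simple ideals, one per connected component of its Dynkin diagram, so g ≅ C_6 ⊕ D_4 (dimension 78 + 28 = 106).

C_6 + D_4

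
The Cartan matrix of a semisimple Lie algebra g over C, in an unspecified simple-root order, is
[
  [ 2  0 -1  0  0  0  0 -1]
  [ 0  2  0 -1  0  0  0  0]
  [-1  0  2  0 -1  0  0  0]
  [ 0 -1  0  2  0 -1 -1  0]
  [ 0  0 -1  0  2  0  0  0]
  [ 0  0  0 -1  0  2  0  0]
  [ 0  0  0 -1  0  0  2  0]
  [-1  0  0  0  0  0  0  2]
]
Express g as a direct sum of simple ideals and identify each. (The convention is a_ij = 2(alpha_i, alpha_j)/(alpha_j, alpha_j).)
The diagram associated to this matrix has two connected components: the simple roots {alpha_1, alpha_3, alpha_5, alpha_8} form a chain of 4 nodes with single edges (A_4), and {alpha_2, alpha_4, alpha_6, alpha_7} form a chain of 2 nodes with a fork of two nodes at one end (D_4). A semisimple Lie algebra decomposes uniquely as the direct sum of simple ideals, one per connected component of its Dynkin diagram, so g ≅ A_4 ⊕ D_4 (dimension 24 + 28 = 52).

A4 ⊕ D4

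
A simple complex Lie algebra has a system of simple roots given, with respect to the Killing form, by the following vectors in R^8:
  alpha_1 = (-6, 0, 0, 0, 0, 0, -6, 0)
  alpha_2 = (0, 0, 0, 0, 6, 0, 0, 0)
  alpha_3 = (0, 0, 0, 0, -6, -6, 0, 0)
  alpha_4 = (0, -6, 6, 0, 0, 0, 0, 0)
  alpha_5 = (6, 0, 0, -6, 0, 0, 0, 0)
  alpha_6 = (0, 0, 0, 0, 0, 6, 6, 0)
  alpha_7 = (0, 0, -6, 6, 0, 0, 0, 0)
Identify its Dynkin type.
B_7 (so(15))

Compute the Cartan integers a_ij = 2(alpha_i, alpha_j)/(alpha_j, alpha_j); the resulting 7x7 Cartan matrix is
[[2, 0, 0, 0, -1, -1, 0], [0, 2, -1, 0, 0, 0, 0], [0, -2, 2, 0, 0, -1, 0], [0, 0, 0, 2, 0, 0, -1], [-1, 0, 0, 0, 2, 0, -1], [-1, 0, -1, 0, 0, 2, 0], [0, 0, 0, -1, -1, 0, 2]].
The roots have two lengths (squared-length ratio 2:1); the short ones are alpha_{2}. The associated Dynkin diagram is a chain of 7 nodes with a double edge at one end; the terminal node there is the unique short simple root (B_7), so the type is B_7 (the algebra so(15)).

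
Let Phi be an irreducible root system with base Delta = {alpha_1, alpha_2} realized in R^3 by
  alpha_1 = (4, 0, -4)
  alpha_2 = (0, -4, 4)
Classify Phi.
Compute the Cartan integers a_ij = 2(alpha_i, alpha_j)/(alpha_j, alpha_j); the resulting 2x2 Cartan matrix is
[[2, -1], [-1, 2]].
All simple roots have the same length, so the diagram is simply laced. The associated Dynkin diagram is a chain of 2 nodes with single edges (A_2), so the type is A_2 (the algebra sl(3)).

type A_2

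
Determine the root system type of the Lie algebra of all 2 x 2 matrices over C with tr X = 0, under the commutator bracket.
This is sl(2), which has dimension 2^2 - 1 = 3 and rank 2 - 1 = 1 (a Cartan subalgebra is the diagonal traceless matrices). In the classification of classical Lie algebras, the special linear algebra sl(n+1) has type A_n; here n = 1, so the Dynkin diagram is a chain of 1 nodes with single edges (A_1). Hence the type is A_1.

type A_1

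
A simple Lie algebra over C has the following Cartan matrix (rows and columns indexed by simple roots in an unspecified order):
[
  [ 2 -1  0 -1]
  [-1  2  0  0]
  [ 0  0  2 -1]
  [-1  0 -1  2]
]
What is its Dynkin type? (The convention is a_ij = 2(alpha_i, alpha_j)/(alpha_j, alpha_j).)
The matrix has rank 4 with 2's on the diagonal. Reading the off-diagonal entries as Dynkin edges (a single edge where a_ij = a_ji = -1; a double or triple edge where a_ij * a_ji = 2 or 3), the diagram is a chain of 4 nodes with single edges (A_4). One simple-root ordering that puts it in standard form is (alpha_3, alpha_4, alpha_1, alpha_2). So the algebra is type A_4, i.e. sl(5).

A_4 (sl(5))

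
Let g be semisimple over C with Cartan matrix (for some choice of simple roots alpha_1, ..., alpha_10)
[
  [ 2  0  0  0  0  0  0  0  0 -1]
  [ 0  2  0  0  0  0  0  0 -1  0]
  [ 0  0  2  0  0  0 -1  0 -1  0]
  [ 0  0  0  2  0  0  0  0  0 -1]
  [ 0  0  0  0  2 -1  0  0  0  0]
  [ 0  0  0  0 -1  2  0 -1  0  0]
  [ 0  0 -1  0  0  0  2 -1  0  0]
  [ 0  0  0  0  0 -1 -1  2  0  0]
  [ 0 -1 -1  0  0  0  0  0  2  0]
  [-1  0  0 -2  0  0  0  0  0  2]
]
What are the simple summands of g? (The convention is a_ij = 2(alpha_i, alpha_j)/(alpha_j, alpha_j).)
The diagram associated to this matrix has two connected components: the simple roots {alpha_2, alpha_3, alpha_5, alpha_6, alpha_7, alpha_8, alpha_9} form a chain of 7 nodes with single edges (A_7), and {alpha_1, alpha_4, alpha_10} form a chain of 3 nodes with a double edge at one end; the terminal node there is the unique short simple root (B_3). A semisimple Lie algebra decomposes uniquely as the direct sum of simple ideals, one per connected component of its Dynkin diagram, so g ≅ A_7 ⊕ B_3 (dimension 63 + 21 = 84).

type A_7 ⊕ type B_3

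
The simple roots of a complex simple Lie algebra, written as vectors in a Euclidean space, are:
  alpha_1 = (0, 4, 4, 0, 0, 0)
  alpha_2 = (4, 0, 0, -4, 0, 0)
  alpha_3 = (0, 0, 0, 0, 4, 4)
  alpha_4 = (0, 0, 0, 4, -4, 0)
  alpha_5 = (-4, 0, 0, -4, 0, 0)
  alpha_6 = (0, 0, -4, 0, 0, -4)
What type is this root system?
D_6

Compute the Cartan integers a_ij = 2(alpha_i, alpha_j)/(alpha_j, alpha_j); the resulting 6x6 Cartan matrix is
[[2, 0, 0, 0, 0, -1], [0, 2, 0, -1, 0, 0], [0, 0, 2, -1, 0, -1], [0, -1, -1, 2, -1, 0], [0, 0, 0, -1, 2, 0], [-1, 0, -1, 0, 0, 2]].
All simple roots have the same length, so the diagram is simply laced. The associated Dynkin diagram is a chain of 4 nodes with a fork of two nodes at one end (D_6), so the type is D_6 (the algebra so(12)).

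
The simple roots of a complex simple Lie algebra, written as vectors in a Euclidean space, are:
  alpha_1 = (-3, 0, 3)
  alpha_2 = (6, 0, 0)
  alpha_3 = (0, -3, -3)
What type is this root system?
type C_3

Compute the Cartan integers a_ij = 2(alpha_i, alpha_j)/(alpha_j, alpha_j); the resulting 3x3 Cartan matrix is
[[2, -1, -1], [-2, 2, 0], [-1, 0, 2]].
The roots have two lengths (squared-length ratio 2:1); the short ones are alpha_{1,3}. The associated Dynkin diagram is a chain of 3 nodes with a double edge at one end; the terminal node there is the unique long simple root (C_3), so the type is C_3 (the algebra sp(6)).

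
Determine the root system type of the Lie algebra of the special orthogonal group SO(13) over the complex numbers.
type B_6

This is so(13) with 13 odd, which has dimension 13(13-1)/2 = 78 and rank (13-1)/2 = 6. In the classification of classical Lie algebras, the orthogonal algebra so(2n+1) in an odd number of variables has type B_n; here n = 6, so the Dynkin diagram is a chain of 6 nodes with a double edge at one end; the terminal node there is the unique short simple root (B_6). Hence the type is B_6.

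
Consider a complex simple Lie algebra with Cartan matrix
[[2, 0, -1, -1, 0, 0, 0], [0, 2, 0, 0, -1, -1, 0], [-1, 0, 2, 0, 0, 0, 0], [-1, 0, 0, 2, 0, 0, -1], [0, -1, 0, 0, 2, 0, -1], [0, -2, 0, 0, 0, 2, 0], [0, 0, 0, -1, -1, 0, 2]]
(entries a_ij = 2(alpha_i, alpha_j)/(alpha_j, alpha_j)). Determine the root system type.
The matrix has rank 7 with 2's on the diagonal. Reading the off-diagonal entries as Dynkin edges (a single edge where a_ij = a_ji = -1; a double or triple edge where a_ij * a_ji = 2 or 3), the diagram is a chain of 7 nodes with a double edge at one end; the terminal node there is the unique long simple root (C_7). One simple-root ordering that puts it in standard form is (alpha_3, alpha_1, alpha_4, alpha_7, alpha_5, alpha_2, alpha_6). So the algebra is type C_7, i.e. sp(14).

type C_7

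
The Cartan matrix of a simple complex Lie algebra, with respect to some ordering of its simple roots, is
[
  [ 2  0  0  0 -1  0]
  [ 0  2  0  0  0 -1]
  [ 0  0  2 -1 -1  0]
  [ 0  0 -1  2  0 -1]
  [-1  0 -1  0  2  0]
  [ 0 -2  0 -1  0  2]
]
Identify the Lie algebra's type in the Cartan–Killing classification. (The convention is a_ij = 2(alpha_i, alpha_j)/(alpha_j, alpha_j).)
B6

The matrix has rank 6 with 2's on the diagonal. Reading the off-diagonal entries as Dynkin edges (a single edge where a_ij = a_ji = -1; a double or triple edge where a_ij * a_ji = 2 or 3), the diagram is a chain of 6 nodes with a double edge at one end; the terminal node there is the unique short simple root (B_6). One simple-root ordering that puts it in standard form is (alpha_1, alpha_5, alpha_3, alpha_4, alpha_6, alpha_2). So the algebra is type B_6, i.e. so(13).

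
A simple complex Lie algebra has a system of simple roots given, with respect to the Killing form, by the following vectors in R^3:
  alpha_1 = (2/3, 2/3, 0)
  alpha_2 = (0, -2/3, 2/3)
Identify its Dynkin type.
A_2

Compute the Cartan integers a_ij = 2(alpha_i, alpha_j)/(alpha_j, alpha_j); the resulting 2x2 Cartan matrix is
[[2, -1], [-1, 2]].
All simple roots have the same length, so the diagram is simply laced. The associated Dynkin diagram is a chain of 2 nodes with single edges (A_2), so the type is A_2 (the algebra sl(3)).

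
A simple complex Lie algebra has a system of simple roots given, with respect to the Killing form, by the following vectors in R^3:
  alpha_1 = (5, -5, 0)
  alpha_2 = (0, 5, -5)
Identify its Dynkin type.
A_2 (sl(3))

Compute the Cartan integers a_ij = 2(alpha_i, alpha_j)/(alpha_j, alpha_j); the resulting 2x2 Cartan matrix is
[[2, -1], [-1, 2]].
All simple roots have the same length, so the diagram is simply laced. The associated Dynkin diagram is a chain of 2 nodes with single edges (A_2), so the type is A_2 (the algebra sl(3)).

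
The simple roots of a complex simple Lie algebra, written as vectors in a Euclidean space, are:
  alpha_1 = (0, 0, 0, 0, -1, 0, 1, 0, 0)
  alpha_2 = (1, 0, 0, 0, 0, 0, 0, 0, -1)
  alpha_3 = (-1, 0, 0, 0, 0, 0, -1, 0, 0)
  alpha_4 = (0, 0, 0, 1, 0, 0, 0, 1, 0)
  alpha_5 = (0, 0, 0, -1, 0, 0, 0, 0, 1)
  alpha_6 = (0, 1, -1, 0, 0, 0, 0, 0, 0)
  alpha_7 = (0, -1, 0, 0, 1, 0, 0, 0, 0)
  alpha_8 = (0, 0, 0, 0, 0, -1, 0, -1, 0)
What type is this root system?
A_8

Compute the Cartan integers a_ij = 2(alpha_i, alpha_j)/(alpha_j, alpha_j); the resulting 8x8 Cartan matrix is
[[2, 0, -1, 0, 0, 0, -1, 0], [0, 2, -1, 0, -1, 0, 0, 0], [-1, -1, 2, 0, 0, 0, 0, 0], [0, 0, 0, 2, -1, 0, 0, -1], [0, -1, 0, -1, 2, 0, 0, 0], [0, 0, 0, 0, 0, 2, -1, 0], [-1, 0, 0, 0, 0, -1, 2, 0], [0, 0, 0, -1, 0, 0, 0, 2]].
All simple roots have the same length, so the diagram is simply laced. The associated Dynkin diagram is a chain of 8 nodes with single edges (A_8), so the type is A_8 (the algebra sl(9)).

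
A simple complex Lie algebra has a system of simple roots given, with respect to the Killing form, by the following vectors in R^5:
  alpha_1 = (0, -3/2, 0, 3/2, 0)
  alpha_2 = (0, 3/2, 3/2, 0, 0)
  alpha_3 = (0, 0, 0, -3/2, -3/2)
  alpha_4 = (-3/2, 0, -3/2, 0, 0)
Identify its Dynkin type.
A4

Compute the Cartan integers a_ij = 2(alpha_i, alpha_j)/(alpha_j, alpha_j); the resulting 4x4 Cartan matrix is
[[2, -1, -1, 0], [-1, 2, 0, -1], [-1, 0, 2, 0], [0, -1, 0, 2]].
All simple roots have the same length, so the diagram is simply laced. The associated Dynkin diagram is a chain of 4 nodes with single edges (A_4), so the type is A_4 (the algebra sl(5)).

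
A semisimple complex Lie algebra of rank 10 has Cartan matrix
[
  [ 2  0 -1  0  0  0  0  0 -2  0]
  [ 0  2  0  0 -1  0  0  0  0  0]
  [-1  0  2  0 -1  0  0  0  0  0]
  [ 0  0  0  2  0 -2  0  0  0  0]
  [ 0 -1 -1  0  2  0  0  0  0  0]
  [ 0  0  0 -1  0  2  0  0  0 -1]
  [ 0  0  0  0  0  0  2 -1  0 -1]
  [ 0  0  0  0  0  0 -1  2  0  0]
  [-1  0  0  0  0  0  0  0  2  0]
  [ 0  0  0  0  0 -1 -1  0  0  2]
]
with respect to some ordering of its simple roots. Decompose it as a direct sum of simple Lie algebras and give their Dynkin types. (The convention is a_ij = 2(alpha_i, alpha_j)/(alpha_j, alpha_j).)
The diagram associated to this matrix has two connected components: the simple roots {alpha_1, alpha_2, alpha_3, alpha_5, alpha_9} form a chain of 5 nodes with a double edge at one end; the terminal node there is the unique short simple root (B_5), and {alpha_4, alpha_6, alpha_7, alpha_8, alpha_10} form a chain of 5 nodes with a double edge at one end; the terminal node there is the unique long simple root (C_5). A semisimple Lie algebra decomposes uniquely as the direct sum of simple ideals, one per connected component of its Dynkin diagram, so g ≅ B_5 ⊕ C_5 (dimension 55 + 55 = 110).

type B_5 + type C_5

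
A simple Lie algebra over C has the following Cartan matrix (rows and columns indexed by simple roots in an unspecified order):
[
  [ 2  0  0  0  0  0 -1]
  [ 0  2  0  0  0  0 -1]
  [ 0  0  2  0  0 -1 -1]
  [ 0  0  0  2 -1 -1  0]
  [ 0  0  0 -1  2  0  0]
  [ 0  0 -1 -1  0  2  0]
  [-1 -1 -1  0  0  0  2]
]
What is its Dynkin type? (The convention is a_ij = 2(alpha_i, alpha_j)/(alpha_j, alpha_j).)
D7

The matrix has rank 7 with 2's on the diagonal. Reading the off-diagonal entries as Dynkin edges (a single edge where a_ij = a_ji = -1; a double or triple edge where a_ij * a_ji = 2 or 3), the diagram is a chain of 5 nodes with a fork of two nodes at one end (D_7). One simple-root ordering that puts it in standard form is (alpha_5, alpha_4, alpha_6, alpha_3, alpha_7, alpha_2, alpha_1). So the algebra is type D_7, i.e. so(14).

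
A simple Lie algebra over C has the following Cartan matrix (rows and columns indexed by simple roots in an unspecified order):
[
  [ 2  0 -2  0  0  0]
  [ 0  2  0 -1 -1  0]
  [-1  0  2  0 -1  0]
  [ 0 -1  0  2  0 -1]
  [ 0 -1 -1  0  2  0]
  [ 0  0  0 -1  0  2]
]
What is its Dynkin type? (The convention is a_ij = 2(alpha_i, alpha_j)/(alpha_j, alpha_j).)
C_6

The matrix has rank 6 with 2's on the diagonal. Reading the off-diagonal entries as Dynkin edges (a single edge where a_ij = a_ji = -1; a double or triple edge where a_ij * a_ji = 2 or 3), the diagram is a chain of 6 nodes with a double edge at one end; the terminal node there is the unique long simple root (C_6). One simple-root ordering that puts it in standard form is (alpha_6, alpha_4, alpha_2, alpha_5, alpha_3, alpha_1). So the algebra is type C_6, i.e. sp(12).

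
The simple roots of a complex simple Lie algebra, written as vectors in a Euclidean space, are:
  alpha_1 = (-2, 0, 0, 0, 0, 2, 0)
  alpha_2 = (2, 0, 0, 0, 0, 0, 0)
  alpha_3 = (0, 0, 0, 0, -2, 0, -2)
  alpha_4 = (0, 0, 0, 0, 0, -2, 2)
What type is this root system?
Compute the Cartan integers a_ij = 2(alpha_i, alpha_j)/(alpha_j, alpha_j); the resulting 4x4 Cartan matrix is
[[2, -2, 0, -1], [-1, 2, 0, 0], [0, 0, 2, -1], [-1, 0, -1, 2]].
The roots have two lengths (squared-length ratio 2:1); the short ones are alpha_{2}. The associated Dynkin diagram is a chain of 4 nodes with a double edge at one end; the terminal node there is the unique short simple root (B_4), so the type is B_4 (the algebra so(9)).

B_4 (so(9))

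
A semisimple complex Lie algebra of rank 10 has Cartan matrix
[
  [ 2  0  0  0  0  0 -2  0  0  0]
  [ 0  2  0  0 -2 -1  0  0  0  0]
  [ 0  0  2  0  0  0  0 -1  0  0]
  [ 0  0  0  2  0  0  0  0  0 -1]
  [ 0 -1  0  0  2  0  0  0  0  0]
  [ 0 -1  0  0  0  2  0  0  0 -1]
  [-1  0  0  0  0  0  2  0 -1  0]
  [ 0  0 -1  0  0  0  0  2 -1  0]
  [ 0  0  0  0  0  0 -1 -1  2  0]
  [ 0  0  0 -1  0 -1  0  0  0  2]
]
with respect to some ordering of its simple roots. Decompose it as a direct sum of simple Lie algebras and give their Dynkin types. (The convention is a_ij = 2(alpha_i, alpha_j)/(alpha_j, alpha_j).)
type B_5 + type C_5

The diagram associated to this matrix has two connected components: the simple roots {alpha_2, alpha_4, alpha_5, alpha_6, alpha_10} form a chain of 5 nodes with a double edge at one end; the terminal node there is the unique short simple root (B_5), and {alpha_1, alpha_3, alpha_7, alpha_8, alpha_9} form a chain of 5 nodes with a double edge at one end; the terminal node there is the unique long simple root (C_5). A semisimple Lie algebra decomposes uniquely as the direct sum of simple ideals, one per connected component of its Dynkin diagram, so g ≅ B_5 ⊕ C_5 (dimension 55 + 55 = 110).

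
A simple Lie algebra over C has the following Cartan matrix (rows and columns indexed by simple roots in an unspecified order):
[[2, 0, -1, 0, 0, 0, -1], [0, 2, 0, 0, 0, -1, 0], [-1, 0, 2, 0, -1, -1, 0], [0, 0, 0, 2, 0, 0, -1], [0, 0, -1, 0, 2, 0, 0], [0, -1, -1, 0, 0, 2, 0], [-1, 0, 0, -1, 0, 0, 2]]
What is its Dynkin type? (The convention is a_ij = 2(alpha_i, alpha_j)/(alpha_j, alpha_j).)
type E_7

The matrix has rank 7 with 2's on the diagonal. Reading the off-diagonal entries as Dynkin edges (a single edge where a_ij = a_ji = -1; a double or triple edge where a_ij * a_ji = 2 or 3), the diagram is a chain of 6 nodes with one extra node attached to the third node from one end (E_7). One simple-root ordering that puts it in standard form is (alpha_2, alpha_5, alpha_6, alpha_3, alpha_1, alpha_7, alpha_4). So the algebra is type E_7.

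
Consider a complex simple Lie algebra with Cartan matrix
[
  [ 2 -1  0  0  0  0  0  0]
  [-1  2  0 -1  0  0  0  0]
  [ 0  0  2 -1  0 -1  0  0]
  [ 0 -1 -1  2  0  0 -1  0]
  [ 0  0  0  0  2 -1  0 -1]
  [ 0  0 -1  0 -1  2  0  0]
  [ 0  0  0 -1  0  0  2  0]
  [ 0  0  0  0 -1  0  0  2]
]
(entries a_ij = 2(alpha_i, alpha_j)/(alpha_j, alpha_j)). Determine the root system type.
E_8

The matrix has rank 8 with 2's on the diagonal. Reading the off-diagonal entries as Dynkin edges (a single edge where a_ij = a_ji = -1; a double or triple edge where a_ij * a_ji = 2 or 3), the diagram is a chain of 7 nodes with one extra node attached to the third node from one end (E_8). One simple-root ordering that puts it in standard form is (alpha_1, alpha_7, alpha_2, alpha_4, alpha_3, alpha_6, alpha_5, alpha_8). So the algebra is type E_8.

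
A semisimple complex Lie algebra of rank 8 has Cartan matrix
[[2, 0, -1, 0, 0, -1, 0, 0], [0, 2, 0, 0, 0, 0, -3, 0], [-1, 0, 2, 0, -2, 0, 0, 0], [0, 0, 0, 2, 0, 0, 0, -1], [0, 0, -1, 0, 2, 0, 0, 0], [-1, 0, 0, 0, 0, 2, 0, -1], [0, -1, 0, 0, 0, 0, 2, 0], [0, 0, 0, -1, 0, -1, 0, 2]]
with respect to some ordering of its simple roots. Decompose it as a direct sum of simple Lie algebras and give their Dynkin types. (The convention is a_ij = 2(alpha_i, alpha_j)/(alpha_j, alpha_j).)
B_6 (so(13)) ⊕ G_2

The diagram associated to this matrix has two connected components: the simple roots {alpha_1, alpha_3, alpha_4, alpha_5, alpha_6, alpha_8} form a chain of 6 nodes with a double edge at one end; the terminal node there is the unique short simple root (B_6), and {alpha_2, alpha_7} form two nodes joined by a triple edge (G_2). A semisimple Lie algebra decomposes uniquely as the direct sum of simple ideals, one per connected component of its Dynkin diagram, so g ≅ B_6 ⊕ G_2 (dimension 78 + 14 = 92).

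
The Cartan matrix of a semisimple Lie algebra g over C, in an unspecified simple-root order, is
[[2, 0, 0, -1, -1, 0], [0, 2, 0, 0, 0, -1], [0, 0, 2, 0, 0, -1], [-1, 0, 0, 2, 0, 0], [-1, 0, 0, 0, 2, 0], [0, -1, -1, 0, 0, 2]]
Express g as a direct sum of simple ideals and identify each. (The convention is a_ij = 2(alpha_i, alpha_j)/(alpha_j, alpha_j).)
A_3 (sl(4)) + A_3 (sl(4))

The diagram associated to this matrix has two connected components: the simple roots {alpha_1, alpha_4, alpha_5} form a chain of 3 nodes with single edges (A_3), and {alpha_2, alpha_3, alpha_6} form a chain of 3 nodes with single edges (A_3). A semisimple Lie algebra decomposes uniquely as the direct sum of simple ideals, one per connected component of its Dynkin diagram, so g ≅ A_3 ⊕ A_3 (dimension 15 + 15 = 30).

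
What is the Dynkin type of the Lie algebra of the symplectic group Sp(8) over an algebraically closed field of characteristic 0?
This is sp(8), which has dimension 8(8+1)/2 = 36 and rank 8/2 = 4. In the classification of classical Lie algebras, the symplectic algebra sp(2n) has type C_n; here n = 4, so the Dynkin diagram is a chain of 4 nodes with a double edge at one end; the terminal node there is the unique long simple root (C_4). Hence the type is C_4.

C4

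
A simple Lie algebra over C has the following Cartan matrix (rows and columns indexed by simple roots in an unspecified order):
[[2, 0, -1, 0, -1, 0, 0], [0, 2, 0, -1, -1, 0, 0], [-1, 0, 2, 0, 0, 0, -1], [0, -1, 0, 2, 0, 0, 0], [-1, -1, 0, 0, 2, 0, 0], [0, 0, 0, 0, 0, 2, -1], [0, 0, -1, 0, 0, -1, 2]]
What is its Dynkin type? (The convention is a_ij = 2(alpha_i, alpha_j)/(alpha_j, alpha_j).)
The matrix has rank 7 with 2's on the diagonal. Reading the off-diagonal entries as Dynkin edges (a single edge where a_ij = a_ji = -1; a double or triple edge where a_ij * a_ji = 2 or 3), the diagram is a chain of 7 nodes with single edges (A_7). One simple-root ordering that puts it in standard form is (alpha_4, alpha_2, alpha_5, alpha_1, alpha_3, alpha_7, alpha_6). So the algebra is type A_7, i.e. sl(8).

type A_7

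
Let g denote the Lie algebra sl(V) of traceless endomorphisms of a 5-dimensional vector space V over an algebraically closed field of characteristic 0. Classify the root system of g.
This is sl(5), which has dimension 5^2 - 1 = 24 and rank 5 - 1 = 4 (a Cartan subalgebra is the diagonal traceless matrices). In the classification of classical Lie algebras, the special linear algebra sl(n+1) has type A_n; here n = 4, so the Dynkin diagram is a chain of 4 nodes with single edges (A_4). Hence the type is A_4.

type A_4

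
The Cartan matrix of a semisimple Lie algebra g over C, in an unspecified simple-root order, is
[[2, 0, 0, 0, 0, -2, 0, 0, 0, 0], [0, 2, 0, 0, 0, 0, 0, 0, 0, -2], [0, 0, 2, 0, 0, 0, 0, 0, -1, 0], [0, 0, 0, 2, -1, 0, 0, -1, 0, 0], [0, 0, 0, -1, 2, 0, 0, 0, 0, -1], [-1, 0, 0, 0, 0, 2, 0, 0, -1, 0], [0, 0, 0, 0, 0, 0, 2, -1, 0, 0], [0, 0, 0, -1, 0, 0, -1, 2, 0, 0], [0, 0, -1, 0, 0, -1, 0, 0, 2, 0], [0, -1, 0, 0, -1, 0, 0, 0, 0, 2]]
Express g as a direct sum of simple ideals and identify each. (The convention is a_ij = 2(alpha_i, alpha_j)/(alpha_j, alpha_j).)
C4 + C6

The diagram associated to this matrix has two connected components: the simple roots {alpha_1, alpha_3, alpha_6, alpha_9} form a chain of 4 nodes with a double edge at one end; the terminal node there is the unique long simple root (C_4), and {alpha_2, alpha_4, alpha_5, alpha_7, alpha_8, alpha_10} form a chain of 6 nodes with a double edge at one end; the terminal node there is the unique long simple root (C_6). A semisimple Lie algebra decomposes uniquely as the direct sum of simple ideals, one per connected component of its Dynkin diagram, so g ≅ C_4 ⊕ C_6 (dimension 36 + 78 = 114).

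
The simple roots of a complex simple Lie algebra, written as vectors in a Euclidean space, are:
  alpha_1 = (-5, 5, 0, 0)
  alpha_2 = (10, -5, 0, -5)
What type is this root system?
G_2

Compute the Cartan integers a_ij = 2(alpha_i, alpha_j)/(alpha_j, alpha_j); the resulting 2x2 Cartan matrix is
[[2, -1], [-3, 2]].
The roots have two lengths (squared-length ratio 3:1); the short ones are alpha_{1}. The associated Dynkin diagram is two nodes joined by a triple edge (G_2), so the type is G_2.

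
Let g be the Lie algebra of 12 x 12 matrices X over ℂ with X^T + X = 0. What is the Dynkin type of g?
D_6

This is so(12) with 12 even, which has dimension 12(12-1)/2 = 66 and rank 12/2 = 6. In the classification of classical Lie algebras, the orthogonal algebra so(2n) in an even number of variables has type D_n; here n = 6, so the Dynkin diagram is a chain of 4 nodes with a fork of two nodes at one end (D_6). Hence the type is D_6.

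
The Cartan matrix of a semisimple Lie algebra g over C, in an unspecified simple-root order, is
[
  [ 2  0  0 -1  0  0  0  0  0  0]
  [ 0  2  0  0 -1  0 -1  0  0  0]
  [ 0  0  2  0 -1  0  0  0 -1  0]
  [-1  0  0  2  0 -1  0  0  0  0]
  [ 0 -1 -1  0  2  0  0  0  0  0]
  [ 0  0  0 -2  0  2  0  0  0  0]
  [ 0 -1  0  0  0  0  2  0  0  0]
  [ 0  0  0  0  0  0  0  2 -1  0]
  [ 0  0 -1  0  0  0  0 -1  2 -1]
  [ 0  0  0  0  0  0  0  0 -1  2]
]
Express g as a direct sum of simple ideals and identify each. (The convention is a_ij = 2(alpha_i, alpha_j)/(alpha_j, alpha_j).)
The diagram associated to this matrix has two connected components: the simple roots {alpha_1, alpha_4, alpha_6} form a chain of 3 nodes with a double edge at one end; the terminal node there is the unique long simple root (C_3), and {alpha_2, alpha_3, alpha_5, alpha_7, alpha_8, alpha_9, alpha_10} form a chain of 5 nodes with a fork of two nodes at one end (D_7). A semisimple Lie algebra decomposes uniquely as the direct sum of simple ideals, one per connected component of its Dynkin diagram, so g ≅ C_3 ⊕ D_7 (dimension 21 + 91 = 112).

type C_3 ⊕ type D_7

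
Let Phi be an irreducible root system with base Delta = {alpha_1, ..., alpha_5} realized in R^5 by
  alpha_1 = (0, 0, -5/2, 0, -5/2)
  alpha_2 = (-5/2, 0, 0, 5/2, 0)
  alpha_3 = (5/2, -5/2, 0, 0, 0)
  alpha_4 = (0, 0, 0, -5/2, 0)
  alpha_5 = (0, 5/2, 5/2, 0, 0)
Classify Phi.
Compute the Cartan integers a_ij = 2(alpha_i, alpha_j)/(alpha_j, alpha_j); the resulting 5x5 Cartan matrix is
[[2, 0, 0, 0, -1], [0, 2, -1, -2, 0], [0, -1, 2, 0, -1], [0, -1, 0, 2, 0], [-1, 0, -1, 0, 2]].
The roots have two lengths (squared-length ratio 2:1); the short ones are alpha_{4}. The associated Dynkin diagram is a chain of 5 nodes with a double edge at one end; the terminal node there is the unique short simple root (B_5), so the type is B_5 (the algebra so(11)).

type B_5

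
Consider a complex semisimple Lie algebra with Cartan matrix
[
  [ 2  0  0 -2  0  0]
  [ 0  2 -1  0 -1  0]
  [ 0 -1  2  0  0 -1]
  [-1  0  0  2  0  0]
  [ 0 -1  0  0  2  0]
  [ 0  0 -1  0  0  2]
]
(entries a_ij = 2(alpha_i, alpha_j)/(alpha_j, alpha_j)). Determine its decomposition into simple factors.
The diagram associated to this matrix has two connected components: the simple roots {alpha_2, alpha_3, alpha_5, alpha_6} form a chain of 4 nodes with single edges (A_4), and {alpha_1, alpha_4} form a chain of 2 nodes with a double edge at one end; the terminal node there is the unique short simple root (B_2). A semisimple Lie algebra decomposes uniquely as the direct sum of simple ideals, one per connected component of its Dynkin diagram, so g ≅ A_4 ⊕ B_2 (dimension 24 + 10 = 34).

A4 ⊕ B2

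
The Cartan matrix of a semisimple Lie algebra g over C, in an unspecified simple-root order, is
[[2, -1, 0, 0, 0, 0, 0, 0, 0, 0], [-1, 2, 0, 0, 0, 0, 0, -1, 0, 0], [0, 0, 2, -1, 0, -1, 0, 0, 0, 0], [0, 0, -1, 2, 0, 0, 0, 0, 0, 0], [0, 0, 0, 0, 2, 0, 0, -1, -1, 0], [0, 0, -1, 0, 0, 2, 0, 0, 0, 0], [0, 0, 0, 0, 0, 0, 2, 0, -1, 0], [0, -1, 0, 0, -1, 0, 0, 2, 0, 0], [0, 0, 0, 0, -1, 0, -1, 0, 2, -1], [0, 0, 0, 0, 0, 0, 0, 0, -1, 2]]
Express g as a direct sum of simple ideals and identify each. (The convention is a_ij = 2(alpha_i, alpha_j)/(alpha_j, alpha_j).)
The diagram associated to this matrix has two connected components: the simple roots {alpha_3, alpha_4, alpha_6} form a chain of 3 nodes with single edges (A_3), and {alpha_1, alpha_2, alpha_5, alpha_7, alpha_8, alpha_9, alpha_10} form a chain of 5 nodes with a fork of two nodes at one end (D_7). A semisimple Lie algebra decomposes uniquely as the direct sum of simple ideals, one per connected component of its Dynkin diagram, so g ≅ A_3 ⊕ D_7 (dimension 15 + 91 = 106).

A3 ⊕ D7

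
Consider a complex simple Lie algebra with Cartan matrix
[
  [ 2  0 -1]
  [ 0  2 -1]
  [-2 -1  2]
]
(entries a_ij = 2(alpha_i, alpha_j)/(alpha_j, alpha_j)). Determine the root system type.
The matrix has rank 3 with 2's on the diagonal. Reading the off-diagonal entries as Dynkin edges (a single edge where a_ij = a_ji = -1; a double or triple edge where a_ij * a_ji = 2 or 3), the diagram is a chain of 3 nodes with a double edge at one end; the terminal node there is the unique short simple root (B_3). One simple-root ordering that puts it in standard form is (alpha_2, alpha_3, alpha_1). So the algebra is type B_3, i.e. so(7).

B_3 (so(7))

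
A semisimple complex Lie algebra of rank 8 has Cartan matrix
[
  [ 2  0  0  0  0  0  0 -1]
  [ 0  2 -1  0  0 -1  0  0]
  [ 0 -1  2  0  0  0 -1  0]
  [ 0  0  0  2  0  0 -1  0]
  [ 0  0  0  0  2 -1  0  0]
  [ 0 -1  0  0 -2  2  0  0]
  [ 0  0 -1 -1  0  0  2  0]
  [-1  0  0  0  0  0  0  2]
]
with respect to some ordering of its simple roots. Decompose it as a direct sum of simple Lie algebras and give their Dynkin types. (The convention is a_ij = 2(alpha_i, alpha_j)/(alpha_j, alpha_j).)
A_2 (sl(3)) + B_6 (so(13))

The diagram associated to this matrix has two connected components: the simple roots {alpha_1, alpha_8} form a chain of 2 nodes with single edges (A_2), and {alpha_2, alpha_3, alpha_4, alpha_5, alpha_6, alpha_7} form a chain of 6 nodes with a double edge at one end; the terminal node there is the unique short simple root (B_6). A semisimple Lie algebra decomposes uniquely as the direct sum of simple ideals, one per connected component of its Dynkin diagram, so g ≅ A_2 ⊕ B_6 (dimension 8 + 78 = 86).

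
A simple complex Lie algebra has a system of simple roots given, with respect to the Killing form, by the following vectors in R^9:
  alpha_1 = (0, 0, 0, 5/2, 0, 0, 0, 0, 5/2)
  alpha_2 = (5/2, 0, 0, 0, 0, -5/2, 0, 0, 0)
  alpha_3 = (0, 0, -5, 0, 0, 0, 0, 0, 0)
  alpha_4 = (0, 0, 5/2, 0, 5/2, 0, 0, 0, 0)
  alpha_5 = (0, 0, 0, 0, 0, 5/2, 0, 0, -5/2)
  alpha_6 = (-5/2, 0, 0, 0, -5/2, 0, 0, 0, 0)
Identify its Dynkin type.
type C_6

Compute the Cartan integers a_ij = 2(alpha_i, alpha_j)/(alpha_j, alpha_j); the resulting 6x6 Cartan matrix is
[[2, 0, 0, 0, -1, 0], [0, 2, 0, 0, -1, -1], [0, 0, 2, -2, 0, 0], [0, 0, -1, 2, 0, -1], [-1, -1, 0, 0, 2, 0], [0, -1, 0, -1, 0, 2]].
The roots have two lengths (squared-length ratio 2:1); the short ones are alpha_{1,2,4,5,6}. The associated Dynkin diagram is a chain of 6 nodes with a double edge at one end; the terminal node there is the unique long simple root (C_6), so the type is C_6 (the algebra sp(12)).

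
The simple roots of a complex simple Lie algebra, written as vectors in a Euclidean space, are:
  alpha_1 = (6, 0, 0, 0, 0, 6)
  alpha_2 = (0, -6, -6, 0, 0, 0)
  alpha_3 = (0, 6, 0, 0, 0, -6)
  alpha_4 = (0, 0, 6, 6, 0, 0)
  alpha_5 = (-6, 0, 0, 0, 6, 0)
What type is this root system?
Compute the Cartan integers a_ij = 2(alpha_i, alpha_j)/(alpha_j, alpha_j); the resulting 5x5 Cartan matrix is
[[2, 0, -1, 0, -1], [0, 2, -1, -1, 0], [-1, -1, 2, 0, 0], [0, -1, 0, 2, 0], [-1, 0, 0, 0, 2]].
All simple roots have the same length, so the diagram is simply laced. The associated Dynkin diagram is a chain of 5 nodes with single edges (A_5), so the type is A_5 (the algebra sl(6)).

A_5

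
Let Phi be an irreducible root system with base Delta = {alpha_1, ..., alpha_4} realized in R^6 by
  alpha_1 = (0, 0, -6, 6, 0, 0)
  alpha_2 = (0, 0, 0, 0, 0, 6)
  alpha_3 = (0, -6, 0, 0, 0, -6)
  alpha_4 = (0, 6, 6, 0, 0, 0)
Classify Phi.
type B_4

Compute the Cartan integers a_ij = 2(alpha_i, alpha_j)/(alpha_j, alpha_j); the resulting 4x4 Cartan matrix is
[[2, 0, 0, -1], [0, 2, -1, 0], [0, -2, 2, -1], [-1, 0, -1, 2]].
The roots have two lengths (squared-length ratio 2:1); the short ones are alpha_{2}. The associated Dynkin diagram is a chain of 4 nodes with a double edge at one end; the terminal node there is the unique short simple root (B_4), so the type is B_4 (the algebra so(9)).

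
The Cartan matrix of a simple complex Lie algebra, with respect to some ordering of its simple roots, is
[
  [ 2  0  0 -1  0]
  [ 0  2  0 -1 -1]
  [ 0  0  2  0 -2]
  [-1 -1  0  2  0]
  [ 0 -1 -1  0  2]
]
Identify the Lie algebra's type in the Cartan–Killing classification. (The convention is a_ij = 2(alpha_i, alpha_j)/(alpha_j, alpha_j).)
C_5

The matrix has rank 5 with 2's on the diagonal. Reading the off-diagonal entries as Dynkin edges (a single edge where a_ij = a_ji = -1; a double or triple edge where a_ij * a_ji = 2 or 3), the diagram is a chain of 5 nodes with a double edge at one end; the terminal node there is the unique long simple root (C_5). One simple-root ordering that puts it in standard form is (alpha_1, alpha_4, alpha_2, alpha_5, alpha_3). So the algebra is type C_5, i.e. sp(10).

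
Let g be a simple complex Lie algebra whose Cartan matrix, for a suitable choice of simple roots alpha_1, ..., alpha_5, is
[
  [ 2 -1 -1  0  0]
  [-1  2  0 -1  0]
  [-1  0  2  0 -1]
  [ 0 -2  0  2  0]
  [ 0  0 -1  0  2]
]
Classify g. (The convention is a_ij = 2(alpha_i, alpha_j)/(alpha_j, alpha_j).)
The matrix has rank 5 with 2's on the diagonal. Reading the off-diagonal entries as Dynkin edges (a single edge where a_ij = a_ji = -1; a double or triple edge where a_ij * a_ji = 2 or 3), the diagram is a chain of 5 nodes with a double edge at one end; the terminal node there is the unique long simple root (C_5). One simple-root ordering that puts it in standard form is (alpha_5, alpha_3, alpha_1, alpha_2, alpha_4). So the algebra is type C_5, i.e. sp(10).

C5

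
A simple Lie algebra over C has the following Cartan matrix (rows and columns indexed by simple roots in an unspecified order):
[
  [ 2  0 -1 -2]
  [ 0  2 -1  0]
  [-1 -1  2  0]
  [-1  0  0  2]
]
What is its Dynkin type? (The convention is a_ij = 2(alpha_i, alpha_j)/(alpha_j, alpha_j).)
B_4

The matrix has rank 4 with 2's on the diagonal. Reading the off-diagonal entries as Dynkin edges (a single edge where a_ij = a_ji = -1; a double or triple edge where a_ij * a_ji = 2 or 3), the diagram is a chain of 4 nodes with a double edge at one end; the terminal node there is the unique short simple root (B_4). One simple-root ordering that puts it in standard form is (alpha_2, alpha_3, alpha_1, alpha_4). So the algebra is type B_4, i.e. so(9).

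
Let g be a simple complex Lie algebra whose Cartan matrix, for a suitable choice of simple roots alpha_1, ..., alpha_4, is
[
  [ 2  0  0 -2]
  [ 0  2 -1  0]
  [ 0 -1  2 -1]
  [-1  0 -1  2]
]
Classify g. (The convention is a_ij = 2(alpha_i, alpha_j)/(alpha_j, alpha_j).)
C_4 (sp(8))

The matrix has rank 4 with 2's on the diagonal. Reading the off-diagonal entries as Dynkin edges (a single edge where a_ij = a_ji = -1; a double or triple edge where a_ij * a_ji = 2 or 3), the diagram is a chain of 4 nodes with a double edge at one end; the terminal node there is the unique long simple root (C_4). One simple-root ordering that puts it in standard form is (alpha_2, alpha_3, alpha_4, alpha_1). So the algebra is type C_4, i.e. sp(8).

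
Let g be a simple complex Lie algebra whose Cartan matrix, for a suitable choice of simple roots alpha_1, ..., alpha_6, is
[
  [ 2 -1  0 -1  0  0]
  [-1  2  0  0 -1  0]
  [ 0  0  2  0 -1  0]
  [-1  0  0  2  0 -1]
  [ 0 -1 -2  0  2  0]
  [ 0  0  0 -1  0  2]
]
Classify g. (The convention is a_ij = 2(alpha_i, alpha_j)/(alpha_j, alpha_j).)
B6

The matrix has rank 6 with 2's on the diagonal. Reading the off-diagonal entries as Dynkin edges (a single edge where a_ij = a_ji = -1; a double or triple edge where a_ij * a_ji = 2 or 3), the diagram is a chain of 6 nodes with a double edge at one end; the terminal node there is the unique short simple root (B_6). One simple-root ordering that puts it in standard form is (alpha_6, alpha_4, alpha_1, alpha_2, alpha_5, alpha_3). So the algebra is type B_6, i.e. so(13).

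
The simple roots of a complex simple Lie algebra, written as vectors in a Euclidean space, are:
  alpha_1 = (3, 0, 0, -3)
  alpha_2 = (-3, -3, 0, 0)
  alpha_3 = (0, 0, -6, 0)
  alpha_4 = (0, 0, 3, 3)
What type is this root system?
Compute the Cartan integers a_ij = 2(alpha_i, alpha_j)/(alpha_j, alpha_j); the resulting 4x4 Cartan matrix is
[[2, -1, 0, -1], [-1, 2, 0, 0], [0, 0, 2, -2], [-1, 0, -1, 2]].
The roots have two lengths (squared-length ratio 2:1); the short ones are alpha_{1,2,4}. The associated Dynkin diagram is a chain of 4 nodes with a double edge at one end; the terminal node there is the unique long simple root (C_4), so the type is C_4 (the algebra sp(8)).

C4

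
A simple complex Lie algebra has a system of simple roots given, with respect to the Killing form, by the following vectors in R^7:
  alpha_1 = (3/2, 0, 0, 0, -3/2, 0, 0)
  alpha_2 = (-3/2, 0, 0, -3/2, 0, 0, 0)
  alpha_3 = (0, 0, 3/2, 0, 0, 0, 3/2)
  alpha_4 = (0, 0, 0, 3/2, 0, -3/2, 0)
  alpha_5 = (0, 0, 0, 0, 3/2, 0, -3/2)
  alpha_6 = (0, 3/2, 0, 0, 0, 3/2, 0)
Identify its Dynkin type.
Compute the Cartan integers a_ij = 2(alpha_i, alpha_j)/(alpha_j, alpha_j); the resulting 6x6 Cartan matrix is
[[2, -1, 0, 0, -1, 0], [-1, 2, 0, -1, 0, 0], [0, 0, 2, 0, -1, 0], [0, -1, 0, 2, 0, -1], [-1, 0, -1, 0, 2, 0], [0, 0, 0, -1, 0, 2]].
All simple roots have the same length, so the diagram is simply laced. The associated Dynkin diagram is a chain of 6 nodes with single edges (A_6), so the type is A_6 (the algebra sl(7)).

A_6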